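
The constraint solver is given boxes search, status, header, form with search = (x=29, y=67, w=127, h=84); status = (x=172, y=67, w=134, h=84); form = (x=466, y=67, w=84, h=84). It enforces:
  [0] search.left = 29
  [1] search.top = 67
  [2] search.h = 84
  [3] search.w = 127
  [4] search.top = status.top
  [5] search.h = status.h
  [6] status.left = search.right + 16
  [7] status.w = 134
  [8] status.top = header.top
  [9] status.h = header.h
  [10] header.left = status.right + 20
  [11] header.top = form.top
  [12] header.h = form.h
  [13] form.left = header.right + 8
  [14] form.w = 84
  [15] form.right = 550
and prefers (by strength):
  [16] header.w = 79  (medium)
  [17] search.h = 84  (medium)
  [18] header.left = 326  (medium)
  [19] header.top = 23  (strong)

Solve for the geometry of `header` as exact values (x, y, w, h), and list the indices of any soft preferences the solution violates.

1. header.y = 67  [status.top = header.top]
2. header.h = 84  [status.h = header.h]
3. header.x = 326  [header.left = status.right + 20]
4. header.w = 132  [form.left = header.right + 8]

header = (x=326, y=67, w=132, h=84)
violated soft preferences: 16, 19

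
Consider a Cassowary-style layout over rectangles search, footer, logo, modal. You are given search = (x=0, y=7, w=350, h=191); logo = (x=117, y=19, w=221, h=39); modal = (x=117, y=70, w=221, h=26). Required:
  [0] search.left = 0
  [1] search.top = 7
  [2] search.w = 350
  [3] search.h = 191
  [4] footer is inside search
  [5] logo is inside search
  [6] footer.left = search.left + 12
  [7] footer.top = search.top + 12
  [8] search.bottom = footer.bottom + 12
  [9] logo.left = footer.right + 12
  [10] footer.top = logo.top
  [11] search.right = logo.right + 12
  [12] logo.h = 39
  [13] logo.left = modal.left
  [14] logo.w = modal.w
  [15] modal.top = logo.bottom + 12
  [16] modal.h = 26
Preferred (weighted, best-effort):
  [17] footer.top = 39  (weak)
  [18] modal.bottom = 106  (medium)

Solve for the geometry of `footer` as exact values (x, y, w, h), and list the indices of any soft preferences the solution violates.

1. footer.x = 12  [footer.left = search.left + 12]
2. footer.y = 19  [footer.top = search.top + 12]
3. footer.h = 167  [search.bottom = footer.bottom + 12]
4. footer.w = 93  [logo.left = footer.right + 12]

footer = (x=12, y=19, w=93, h=167)
violated soft preferences: 17, 18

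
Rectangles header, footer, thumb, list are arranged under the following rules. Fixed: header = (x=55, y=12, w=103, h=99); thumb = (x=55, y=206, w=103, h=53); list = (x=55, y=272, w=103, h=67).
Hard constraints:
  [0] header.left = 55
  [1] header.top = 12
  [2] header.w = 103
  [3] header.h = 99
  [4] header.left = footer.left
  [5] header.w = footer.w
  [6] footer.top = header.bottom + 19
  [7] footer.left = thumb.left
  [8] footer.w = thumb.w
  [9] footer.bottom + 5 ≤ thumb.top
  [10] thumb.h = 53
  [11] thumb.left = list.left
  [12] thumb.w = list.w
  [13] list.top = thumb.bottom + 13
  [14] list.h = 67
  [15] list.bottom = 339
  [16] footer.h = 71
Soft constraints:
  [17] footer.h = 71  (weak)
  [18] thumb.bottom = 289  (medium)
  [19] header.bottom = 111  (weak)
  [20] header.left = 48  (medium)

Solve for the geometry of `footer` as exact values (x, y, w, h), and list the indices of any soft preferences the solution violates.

1. footer.x = 55  [header.left = footer.left]
2. footer.w = 103  [header.w = footer.w]
3. footer.y = 130  [footer.top = header.bottom + 19]
4. footer.h = 71  [footer.h = 71]

footer = (x=55, y=130, w=103, h=71)
violated soft preferences: 18, 20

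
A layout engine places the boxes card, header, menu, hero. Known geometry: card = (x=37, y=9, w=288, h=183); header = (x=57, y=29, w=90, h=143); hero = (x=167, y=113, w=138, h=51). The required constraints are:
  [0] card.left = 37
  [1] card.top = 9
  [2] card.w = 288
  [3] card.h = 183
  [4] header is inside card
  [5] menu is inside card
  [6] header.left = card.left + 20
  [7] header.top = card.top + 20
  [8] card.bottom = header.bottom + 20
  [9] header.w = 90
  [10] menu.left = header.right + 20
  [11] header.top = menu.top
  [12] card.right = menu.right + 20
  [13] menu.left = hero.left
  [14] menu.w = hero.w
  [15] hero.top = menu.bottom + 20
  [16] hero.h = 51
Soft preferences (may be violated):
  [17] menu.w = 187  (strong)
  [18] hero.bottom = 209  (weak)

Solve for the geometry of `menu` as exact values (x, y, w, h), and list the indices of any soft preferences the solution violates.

1. menu.x = 167  [menu.left = header.right + 20]
2. menu.y = 29  [header.top = menu.top]
3. menu.w = 138  [card.right = menu.right + 20]
4. menu.h = 64  [hero.top = menu.bottom + 20]

menu = (x=167, y=29, w=138, h=64)
violated soft preferences: 17, 18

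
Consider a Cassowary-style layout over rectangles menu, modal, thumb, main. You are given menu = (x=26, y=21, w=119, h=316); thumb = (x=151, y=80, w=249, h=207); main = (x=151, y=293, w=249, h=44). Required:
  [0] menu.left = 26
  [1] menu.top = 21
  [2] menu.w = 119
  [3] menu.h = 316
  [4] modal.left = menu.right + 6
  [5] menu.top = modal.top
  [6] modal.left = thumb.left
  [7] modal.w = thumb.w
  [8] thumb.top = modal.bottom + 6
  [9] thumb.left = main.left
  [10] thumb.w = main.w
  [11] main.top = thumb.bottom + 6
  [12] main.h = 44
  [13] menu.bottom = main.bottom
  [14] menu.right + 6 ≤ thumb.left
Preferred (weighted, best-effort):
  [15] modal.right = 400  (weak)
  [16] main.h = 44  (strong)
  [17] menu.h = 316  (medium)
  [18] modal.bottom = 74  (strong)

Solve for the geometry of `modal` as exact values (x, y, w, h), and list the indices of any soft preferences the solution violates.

1. modal.x = 151  [modal.left = menu.right + 6]
2. modal.y = 21  [menu.top = modal.top]
3. modal.w = 249  [modal.w = thumb.w]
4. modal.h = 53  [thumb.top = modal.bottom + 6]

modal = (x=151, y=21, w=249, h=53)
violated soft preferences: none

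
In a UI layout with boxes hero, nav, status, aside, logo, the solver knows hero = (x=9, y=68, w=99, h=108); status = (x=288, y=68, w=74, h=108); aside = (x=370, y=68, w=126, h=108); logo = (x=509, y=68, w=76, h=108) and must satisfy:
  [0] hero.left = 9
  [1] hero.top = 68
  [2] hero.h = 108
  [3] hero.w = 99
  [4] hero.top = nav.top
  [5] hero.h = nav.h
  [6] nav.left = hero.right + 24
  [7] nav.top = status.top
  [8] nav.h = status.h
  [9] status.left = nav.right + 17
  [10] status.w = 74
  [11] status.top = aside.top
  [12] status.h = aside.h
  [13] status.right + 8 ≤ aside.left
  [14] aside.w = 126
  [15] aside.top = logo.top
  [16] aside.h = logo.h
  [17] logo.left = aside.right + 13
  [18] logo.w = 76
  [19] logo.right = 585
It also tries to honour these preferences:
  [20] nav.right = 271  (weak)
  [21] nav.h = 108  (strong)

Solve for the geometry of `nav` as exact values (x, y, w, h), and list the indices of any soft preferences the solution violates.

nav = (x=132, y=68, w=139, h=108)
violated soft preferences: none

1. nav.y = 68  [hero.top = nav.top]
2. nav.h = 108  [hero.h = nav.h]
3. nav.x = 132  [nav.left = hero.right + 24]
4. nav.w = 139  [status.left = nav.right + 17]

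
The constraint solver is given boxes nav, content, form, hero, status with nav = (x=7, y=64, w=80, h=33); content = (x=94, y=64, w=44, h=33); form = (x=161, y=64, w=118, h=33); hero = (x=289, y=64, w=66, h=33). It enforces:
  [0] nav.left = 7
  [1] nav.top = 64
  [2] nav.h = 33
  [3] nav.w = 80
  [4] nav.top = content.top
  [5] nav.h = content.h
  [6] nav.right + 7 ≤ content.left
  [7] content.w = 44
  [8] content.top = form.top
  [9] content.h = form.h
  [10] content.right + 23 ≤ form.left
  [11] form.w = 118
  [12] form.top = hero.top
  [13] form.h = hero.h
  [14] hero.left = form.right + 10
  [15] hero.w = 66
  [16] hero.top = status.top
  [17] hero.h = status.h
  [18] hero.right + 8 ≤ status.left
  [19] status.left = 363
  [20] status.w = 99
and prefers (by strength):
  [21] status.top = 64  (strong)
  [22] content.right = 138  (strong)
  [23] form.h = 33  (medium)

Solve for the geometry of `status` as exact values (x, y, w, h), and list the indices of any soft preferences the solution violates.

status = (x=363, y=64, w=99, h=33)
violated soft preferences: none

1. status.y = 64  [hero.top = status.top]
2. status.h = 33  [hero.h = status.h]
3. status.x = 363  [status.left = 363]
4. status.w = 99  [status.w = 99]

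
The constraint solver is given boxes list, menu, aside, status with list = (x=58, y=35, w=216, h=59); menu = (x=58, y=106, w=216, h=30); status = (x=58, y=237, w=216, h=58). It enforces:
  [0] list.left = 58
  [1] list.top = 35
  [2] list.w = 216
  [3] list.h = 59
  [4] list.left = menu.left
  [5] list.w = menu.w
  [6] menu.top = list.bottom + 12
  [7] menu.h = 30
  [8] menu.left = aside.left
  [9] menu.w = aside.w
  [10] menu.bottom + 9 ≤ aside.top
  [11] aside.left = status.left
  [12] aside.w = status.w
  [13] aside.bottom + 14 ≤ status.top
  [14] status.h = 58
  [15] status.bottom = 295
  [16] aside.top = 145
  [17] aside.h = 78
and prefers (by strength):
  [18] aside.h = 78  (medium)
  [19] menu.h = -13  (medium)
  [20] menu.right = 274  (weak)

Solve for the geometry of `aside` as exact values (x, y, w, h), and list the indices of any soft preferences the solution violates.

aside = (x=58, y=145, w=216, h=78)
violated soft preferences: 19

1. aside.x = 58  [menu.left = aside.left]
2. aside.w = 216  [menu.w = aside.w]
3. aside.y = 145  [aside.top = 145]
4. aside.h = 78  [aside.h = 78]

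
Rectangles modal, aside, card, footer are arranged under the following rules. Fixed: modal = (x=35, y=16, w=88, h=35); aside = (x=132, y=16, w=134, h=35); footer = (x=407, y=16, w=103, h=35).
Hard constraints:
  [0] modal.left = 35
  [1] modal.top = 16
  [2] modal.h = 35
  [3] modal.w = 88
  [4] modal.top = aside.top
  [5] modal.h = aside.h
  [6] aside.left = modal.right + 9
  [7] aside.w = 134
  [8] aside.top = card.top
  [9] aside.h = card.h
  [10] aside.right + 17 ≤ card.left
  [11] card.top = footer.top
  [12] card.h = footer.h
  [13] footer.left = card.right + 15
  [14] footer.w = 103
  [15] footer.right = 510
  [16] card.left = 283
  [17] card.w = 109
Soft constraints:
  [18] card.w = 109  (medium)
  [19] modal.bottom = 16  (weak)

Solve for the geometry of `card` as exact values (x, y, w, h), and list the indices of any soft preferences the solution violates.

card = (x=283, y=16, w=109, h=35)
violated soft preferences: 19

1. card.y = 16  [aside.top = card.top]
2. card.h = 35  [aside.h = card.h]
3. card.x = 283  [card.left = 283]
4. card.w = 109  [card.w = 109]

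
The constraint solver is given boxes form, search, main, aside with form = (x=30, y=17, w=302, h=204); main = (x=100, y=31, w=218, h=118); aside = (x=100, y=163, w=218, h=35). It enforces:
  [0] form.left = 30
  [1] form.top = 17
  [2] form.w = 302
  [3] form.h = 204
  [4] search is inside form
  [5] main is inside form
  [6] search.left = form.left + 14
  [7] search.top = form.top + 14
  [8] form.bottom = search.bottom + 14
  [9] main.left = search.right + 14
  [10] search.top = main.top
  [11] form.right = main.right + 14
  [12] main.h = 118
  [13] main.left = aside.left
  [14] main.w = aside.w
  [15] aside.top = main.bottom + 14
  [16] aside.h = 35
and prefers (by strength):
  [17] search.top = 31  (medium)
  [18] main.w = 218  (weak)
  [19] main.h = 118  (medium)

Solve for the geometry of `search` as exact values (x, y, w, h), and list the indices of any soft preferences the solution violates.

1. search.x = 44  [search.left = form.left + 14]
2. search.y = 31  [search.top = form.top + 14]
3. search.h = 176  [form.bottom = search.bottom + 14]
4. search.w = 42  [main.left = search.right + 14]

search = (x=44, y=31, w=42, h=176)
violated soft preferences: none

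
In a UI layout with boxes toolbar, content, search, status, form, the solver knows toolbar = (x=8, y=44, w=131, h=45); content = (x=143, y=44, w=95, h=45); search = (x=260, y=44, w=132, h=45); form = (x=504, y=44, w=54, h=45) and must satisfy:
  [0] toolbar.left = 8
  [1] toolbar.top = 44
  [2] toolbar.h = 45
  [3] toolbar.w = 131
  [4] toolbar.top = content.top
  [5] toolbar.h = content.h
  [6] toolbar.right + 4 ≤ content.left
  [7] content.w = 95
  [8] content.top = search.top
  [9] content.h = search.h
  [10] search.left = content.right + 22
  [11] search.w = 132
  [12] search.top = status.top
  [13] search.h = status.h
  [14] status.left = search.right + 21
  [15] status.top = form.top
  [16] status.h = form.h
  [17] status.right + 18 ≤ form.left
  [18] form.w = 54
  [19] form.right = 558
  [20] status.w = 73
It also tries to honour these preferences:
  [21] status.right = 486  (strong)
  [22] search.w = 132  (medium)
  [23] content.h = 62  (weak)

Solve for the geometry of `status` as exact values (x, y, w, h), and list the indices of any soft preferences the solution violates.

1. status.y = 44  [search.top = status.top]
2. status.h = 45  [search.h = status.h]
3. status.x = 413  [status.left = search.right + 21]
4. status.w = 73  [status.w = 73]

status = (x=413, y=44, w=73, h=45)
violated soft preferences: 23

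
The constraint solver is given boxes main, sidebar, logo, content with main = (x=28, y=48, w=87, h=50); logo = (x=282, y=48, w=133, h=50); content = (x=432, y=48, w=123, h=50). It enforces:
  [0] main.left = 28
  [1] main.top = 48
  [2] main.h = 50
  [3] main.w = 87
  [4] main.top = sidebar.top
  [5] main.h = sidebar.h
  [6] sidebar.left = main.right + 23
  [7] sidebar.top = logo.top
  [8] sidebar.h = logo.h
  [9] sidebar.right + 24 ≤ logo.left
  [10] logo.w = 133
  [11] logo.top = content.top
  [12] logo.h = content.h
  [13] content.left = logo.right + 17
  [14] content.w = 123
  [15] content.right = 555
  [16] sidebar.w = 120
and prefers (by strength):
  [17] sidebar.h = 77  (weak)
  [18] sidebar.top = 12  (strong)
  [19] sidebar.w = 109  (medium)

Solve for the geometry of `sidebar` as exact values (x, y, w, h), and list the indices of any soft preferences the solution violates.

1. sidebar.y = 48  [main.top = sidebar.top]
2. sidebar.h = 50  [main.h = sidebar.h]
3. sidebar.x = 138  [sidebar.left = main.right + 23]
4. sidebar.w = 120  [sidebar.w = 120]

sidebar = (x=138, y=48, w=120, h=50)
violated soft preferences: 17, 18, 19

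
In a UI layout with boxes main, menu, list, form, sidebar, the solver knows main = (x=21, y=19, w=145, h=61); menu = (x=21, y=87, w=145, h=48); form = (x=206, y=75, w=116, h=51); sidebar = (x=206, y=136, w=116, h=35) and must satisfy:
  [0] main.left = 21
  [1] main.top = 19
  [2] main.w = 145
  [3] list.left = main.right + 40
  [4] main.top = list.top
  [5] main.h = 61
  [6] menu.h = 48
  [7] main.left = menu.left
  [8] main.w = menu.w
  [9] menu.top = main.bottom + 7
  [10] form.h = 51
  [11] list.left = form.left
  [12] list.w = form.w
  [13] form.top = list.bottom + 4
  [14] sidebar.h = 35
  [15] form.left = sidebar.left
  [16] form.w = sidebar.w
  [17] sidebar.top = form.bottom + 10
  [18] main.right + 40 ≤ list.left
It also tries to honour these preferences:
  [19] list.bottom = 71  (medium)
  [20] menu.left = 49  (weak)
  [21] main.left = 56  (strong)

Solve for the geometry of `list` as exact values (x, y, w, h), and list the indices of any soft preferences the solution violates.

1. list.x = 206  [list.left = main.right + 40]
2. list.y = 19  [main.top = list.top]
3. list.w = 116  [list.w = form.w]
4. list.h = 52  [form.top = list.bottom + 4]

list = (x=206, y=19, w=116, h=52)
violated soft preferences: 20, 21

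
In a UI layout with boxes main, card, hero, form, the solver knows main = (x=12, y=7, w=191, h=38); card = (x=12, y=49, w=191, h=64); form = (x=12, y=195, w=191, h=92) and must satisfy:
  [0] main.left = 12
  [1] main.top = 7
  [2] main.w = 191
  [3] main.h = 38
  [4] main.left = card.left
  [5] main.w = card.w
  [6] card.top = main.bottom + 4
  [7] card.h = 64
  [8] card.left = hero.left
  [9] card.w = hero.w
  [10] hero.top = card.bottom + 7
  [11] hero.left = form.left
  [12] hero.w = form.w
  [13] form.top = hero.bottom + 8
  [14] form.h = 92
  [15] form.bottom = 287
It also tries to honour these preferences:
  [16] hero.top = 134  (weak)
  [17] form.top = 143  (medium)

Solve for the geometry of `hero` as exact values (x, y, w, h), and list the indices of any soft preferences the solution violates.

hero = (x=12, y=120, w=191, h=67)
violated soft preferences: 16, 17

1. hero.x = 12  [card.left = hero.left]
2. hero.w = 191  [card.w = hero.w]
3. hero.y = 120  [hero.top = card.bottom + 7]
4. hero.h = 67  [form.top = hero.bottom + 8]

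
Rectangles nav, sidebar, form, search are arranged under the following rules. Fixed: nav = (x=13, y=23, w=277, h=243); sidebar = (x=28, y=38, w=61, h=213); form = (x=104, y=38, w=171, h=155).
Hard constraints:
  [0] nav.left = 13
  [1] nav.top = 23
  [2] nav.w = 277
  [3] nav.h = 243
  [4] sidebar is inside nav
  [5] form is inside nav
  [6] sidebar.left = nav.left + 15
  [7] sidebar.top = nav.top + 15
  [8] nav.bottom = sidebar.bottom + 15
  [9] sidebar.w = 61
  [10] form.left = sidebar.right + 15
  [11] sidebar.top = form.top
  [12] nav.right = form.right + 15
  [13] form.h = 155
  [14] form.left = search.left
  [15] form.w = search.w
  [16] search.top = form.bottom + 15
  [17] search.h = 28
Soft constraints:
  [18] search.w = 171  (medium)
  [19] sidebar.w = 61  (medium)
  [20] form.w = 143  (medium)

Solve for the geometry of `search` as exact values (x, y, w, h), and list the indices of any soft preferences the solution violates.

search = (x=104, y=208, w=171, h=28)
violated soft preferences: 20

1. search.x = 104  [form.left = search.left]
2. search.w = 171  [form.w = search.w]
3. search.y = 208  [search.top = form.bottom + 15]
4. search.h = 28  [search.h = 28]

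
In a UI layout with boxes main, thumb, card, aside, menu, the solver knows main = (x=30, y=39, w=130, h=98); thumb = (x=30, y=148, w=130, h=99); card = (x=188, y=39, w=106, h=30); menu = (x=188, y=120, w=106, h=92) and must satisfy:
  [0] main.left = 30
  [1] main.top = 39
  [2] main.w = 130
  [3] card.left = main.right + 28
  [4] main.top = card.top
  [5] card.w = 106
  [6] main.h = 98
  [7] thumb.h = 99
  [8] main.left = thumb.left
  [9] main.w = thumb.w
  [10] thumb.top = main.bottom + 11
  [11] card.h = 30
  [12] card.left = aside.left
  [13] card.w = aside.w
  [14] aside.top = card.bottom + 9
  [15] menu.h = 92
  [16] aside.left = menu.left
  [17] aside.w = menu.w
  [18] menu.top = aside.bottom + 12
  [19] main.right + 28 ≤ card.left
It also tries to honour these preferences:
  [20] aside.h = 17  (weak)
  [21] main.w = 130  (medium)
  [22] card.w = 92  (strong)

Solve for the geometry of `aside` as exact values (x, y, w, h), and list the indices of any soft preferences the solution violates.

aside = (x=188, y=78, w=106, h=30)
violated soft preferences: 20, 22

1. aside.x = 188  [card.left = aside.left]
2. aside.w = 106  [card.w = aside.w]
3. aside.y = 78  [aside.top = card.bottom + 9]
4. aside.h = 30  [menu.top = aside.bottom + 12]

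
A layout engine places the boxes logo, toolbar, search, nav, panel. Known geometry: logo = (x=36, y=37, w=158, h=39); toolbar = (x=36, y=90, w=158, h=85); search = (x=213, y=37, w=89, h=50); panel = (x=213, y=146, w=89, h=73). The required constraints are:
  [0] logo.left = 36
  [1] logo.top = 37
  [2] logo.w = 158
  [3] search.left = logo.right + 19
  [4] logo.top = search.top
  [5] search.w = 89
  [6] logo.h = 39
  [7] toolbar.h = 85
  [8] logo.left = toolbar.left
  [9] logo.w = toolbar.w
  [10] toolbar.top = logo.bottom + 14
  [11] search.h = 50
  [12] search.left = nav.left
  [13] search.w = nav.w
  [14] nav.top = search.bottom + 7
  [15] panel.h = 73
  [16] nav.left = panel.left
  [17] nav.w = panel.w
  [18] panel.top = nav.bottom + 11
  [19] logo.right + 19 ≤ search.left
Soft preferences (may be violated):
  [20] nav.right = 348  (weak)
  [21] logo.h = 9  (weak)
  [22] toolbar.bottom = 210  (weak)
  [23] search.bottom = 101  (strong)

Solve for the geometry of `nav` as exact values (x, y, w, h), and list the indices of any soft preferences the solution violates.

nav = (x=213, y=94, w=89, h=41)
violated soft preferences: 20, 21, 22, 23

1. nav.x = 213  [search.left = nav.left]
2. nav.w = 89  [search.w = nav.w]
3. nav.y = 94  [nav.top = search.bottom + 7]
4. nav.h = 41  [panel.top = nav.bottom + 11]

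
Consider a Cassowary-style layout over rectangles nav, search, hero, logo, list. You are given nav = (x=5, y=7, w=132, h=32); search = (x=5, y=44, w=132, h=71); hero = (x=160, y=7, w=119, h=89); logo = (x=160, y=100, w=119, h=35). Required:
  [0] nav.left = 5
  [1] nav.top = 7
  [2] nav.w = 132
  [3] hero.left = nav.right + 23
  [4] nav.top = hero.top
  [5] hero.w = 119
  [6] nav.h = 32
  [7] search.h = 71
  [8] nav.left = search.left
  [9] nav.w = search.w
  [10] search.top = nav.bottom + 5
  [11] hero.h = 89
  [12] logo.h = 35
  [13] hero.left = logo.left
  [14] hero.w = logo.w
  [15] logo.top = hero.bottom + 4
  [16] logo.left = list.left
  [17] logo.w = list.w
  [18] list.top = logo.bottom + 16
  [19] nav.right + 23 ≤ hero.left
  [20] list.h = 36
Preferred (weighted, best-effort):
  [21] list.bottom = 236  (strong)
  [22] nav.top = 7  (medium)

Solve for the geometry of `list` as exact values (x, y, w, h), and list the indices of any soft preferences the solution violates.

list = (x=160, y=151, w=119, h=36)
violated soft preferences: 21

1. list.x = 160  [logo.left = list.left]
2. list.w = 119  [logo.w = list.w]
3. list.y = 151  [list.top = logo.bottom + 16]
4. list.h = 36  [list.h = 36]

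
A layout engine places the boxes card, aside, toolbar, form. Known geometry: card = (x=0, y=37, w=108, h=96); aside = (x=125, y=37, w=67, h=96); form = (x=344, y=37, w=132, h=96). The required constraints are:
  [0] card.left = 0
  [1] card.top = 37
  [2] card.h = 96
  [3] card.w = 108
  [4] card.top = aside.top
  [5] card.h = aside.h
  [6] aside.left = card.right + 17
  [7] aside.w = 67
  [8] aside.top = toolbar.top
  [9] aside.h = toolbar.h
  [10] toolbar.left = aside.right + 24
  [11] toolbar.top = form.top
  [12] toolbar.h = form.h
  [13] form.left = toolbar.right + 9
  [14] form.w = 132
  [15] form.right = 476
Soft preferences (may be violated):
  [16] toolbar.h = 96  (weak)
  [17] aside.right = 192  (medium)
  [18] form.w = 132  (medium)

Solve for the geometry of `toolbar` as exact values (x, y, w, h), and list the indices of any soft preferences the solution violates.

toolbar = (x=216, y=37, w=119, h=96)
violated soft preferences: none

1. toolbar.y = 37  [aside.top = toolbar.top]
2. toolbar.h = 96  [aside.h = toolbar.h]
3. toolbar.x = 216  [toolbar.left = aside.right + 24]
4. toolbar.w = 119  [form.left = toolbar.right + 9]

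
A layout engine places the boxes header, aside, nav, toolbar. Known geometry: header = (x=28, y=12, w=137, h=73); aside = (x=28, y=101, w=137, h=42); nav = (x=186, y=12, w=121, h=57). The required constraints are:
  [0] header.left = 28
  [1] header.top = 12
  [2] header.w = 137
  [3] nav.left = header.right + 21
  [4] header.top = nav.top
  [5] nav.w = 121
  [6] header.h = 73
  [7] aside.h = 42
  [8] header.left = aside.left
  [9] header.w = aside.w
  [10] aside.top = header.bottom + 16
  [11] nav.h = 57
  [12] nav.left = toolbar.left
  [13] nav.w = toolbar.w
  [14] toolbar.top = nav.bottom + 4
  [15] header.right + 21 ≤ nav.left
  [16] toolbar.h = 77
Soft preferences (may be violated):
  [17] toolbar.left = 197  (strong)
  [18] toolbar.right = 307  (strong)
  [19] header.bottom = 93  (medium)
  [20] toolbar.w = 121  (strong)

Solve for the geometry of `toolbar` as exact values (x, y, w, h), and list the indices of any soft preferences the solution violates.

toolbar = (x=186, y=73, w=121, h=77)
violated soft preferences: 17, 19

1. toolbar.x = 186  [nav.left = toolbar.left]
2. toolbar.w = 121  [nav.w = toolbar.w]
3. toolbar.y = 73  [toolbar.top = nav.bottom + 4]
4. toolbar.h = 77  [toolbar.h = 77]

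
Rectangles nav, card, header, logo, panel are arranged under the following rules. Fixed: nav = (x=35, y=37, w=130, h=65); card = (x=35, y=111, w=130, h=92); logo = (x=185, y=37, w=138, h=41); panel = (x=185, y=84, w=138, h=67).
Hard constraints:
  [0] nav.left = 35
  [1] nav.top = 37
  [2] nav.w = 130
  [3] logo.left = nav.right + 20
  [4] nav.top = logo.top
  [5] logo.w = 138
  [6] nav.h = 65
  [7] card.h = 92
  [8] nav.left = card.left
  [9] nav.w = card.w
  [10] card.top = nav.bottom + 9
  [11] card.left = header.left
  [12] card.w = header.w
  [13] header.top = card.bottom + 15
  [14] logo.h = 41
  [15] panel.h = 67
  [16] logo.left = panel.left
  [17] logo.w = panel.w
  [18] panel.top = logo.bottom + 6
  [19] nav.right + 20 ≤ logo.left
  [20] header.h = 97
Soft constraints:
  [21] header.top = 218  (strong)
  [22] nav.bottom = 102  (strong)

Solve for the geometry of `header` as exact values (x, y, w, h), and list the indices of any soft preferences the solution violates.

1. header.x = 35  [card.left = header.left]
2. header.w = 130  [card.w = header.w]
3. header.y = 218  [header.top = card.bottom + 15]
4. header.h = 97  [header.h = 97]

header = (x=35, y=218, w=130, h=97)
violated soft preferences: none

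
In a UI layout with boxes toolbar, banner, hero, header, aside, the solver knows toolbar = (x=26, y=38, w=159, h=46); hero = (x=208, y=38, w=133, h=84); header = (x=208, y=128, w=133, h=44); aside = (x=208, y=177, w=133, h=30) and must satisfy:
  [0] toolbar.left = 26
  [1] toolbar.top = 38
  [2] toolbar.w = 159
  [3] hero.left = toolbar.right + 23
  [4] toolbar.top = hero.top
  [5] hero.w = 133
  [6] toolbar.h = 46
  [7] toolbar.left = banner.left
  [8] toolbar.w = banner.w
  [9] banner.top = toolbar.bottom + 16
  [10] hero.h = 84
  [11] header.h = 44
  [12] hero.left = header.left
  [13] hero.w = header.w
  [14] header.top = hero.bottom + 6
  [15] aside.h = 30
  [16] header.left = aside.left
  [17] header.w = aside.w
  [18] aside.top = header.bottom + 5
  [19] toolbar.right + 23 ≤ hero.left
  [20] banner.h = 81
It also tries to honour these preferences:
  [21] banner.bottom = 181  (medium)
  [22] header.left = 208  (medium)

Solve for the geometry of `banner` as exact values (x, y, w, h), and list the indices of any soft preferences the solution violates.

1. banner.x = 26  [toolbar.left = banner.left]
2. banner.w = 159  [toolbar.w = banner.w]
3. banner.y = 100  [banner.top = toolbar.bottom + 16]
4. banner.h = 81  [banner.h = 81]

banner = (x=26, y=100, w=159, h=81)
violated soft preferences: none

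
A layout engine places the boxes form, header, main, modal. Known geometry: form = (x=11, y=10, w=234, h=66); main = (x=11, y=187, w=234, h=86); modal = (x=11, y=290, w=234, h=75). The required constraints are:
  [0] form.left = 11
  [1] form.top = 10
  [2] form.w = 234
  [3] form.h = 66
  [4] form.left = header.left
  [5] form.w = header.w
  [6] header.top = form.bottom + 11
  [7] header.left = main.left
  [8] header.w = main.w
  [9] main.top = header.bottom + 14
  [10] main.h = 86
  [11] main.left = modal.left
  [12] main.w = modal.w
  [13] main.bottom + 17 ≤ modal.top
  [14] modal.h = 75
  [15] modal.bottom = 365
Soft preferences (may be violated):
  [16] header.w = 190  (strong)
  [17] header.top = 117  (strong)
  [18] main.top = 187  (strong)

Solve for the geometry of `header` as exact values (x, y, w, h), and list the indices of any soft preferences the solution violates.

1. header.x = 11  [form.left = header.left]
2. header.w = 234  [form.w = header.w]
3. header.y = 87  [header.top = form.bottom + 11]
4. header.h = 86  [main.top = header.bottom + 14]

header = (x=11, y=87, w=234, h=86)
violated soft preferences: 16, 17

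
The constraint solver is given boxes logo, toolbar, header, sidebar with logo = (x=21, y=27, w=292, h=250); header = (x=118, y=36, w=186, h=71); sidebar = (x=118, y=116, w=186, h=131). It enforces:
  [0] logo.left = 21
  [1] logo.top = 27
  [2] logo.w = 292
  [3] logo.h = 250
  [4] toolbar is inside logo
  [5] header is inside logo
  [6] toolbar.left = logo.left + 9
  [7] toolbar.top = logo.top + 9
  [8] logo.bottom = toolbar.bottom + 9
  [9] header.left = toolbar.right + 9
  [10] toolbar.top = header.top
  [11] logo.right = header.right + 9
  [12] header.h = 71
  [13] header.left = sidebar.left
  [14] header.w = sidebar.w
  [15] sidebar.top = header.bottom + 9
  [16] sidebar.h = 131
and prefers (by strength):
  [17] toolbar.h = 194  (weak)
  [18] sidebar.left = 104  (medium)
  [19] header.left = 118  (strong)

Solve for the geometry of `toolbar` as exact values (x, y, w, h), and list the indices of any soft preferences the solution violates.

toolbar = (x=30, y=36, w=79, h=232)
violated soft preferences: 17, 18

1. toolbar.x = 30  [toolbar.left = logo.left + 9]
2. toolbar.y = 36  [toolbar.top = logo.top + 9]
3. toolbar.h = 232  [logo.bottom = toolbar.bottom + 9]
4. toolbar.w = 79  [header.left = toolbar.right + 9]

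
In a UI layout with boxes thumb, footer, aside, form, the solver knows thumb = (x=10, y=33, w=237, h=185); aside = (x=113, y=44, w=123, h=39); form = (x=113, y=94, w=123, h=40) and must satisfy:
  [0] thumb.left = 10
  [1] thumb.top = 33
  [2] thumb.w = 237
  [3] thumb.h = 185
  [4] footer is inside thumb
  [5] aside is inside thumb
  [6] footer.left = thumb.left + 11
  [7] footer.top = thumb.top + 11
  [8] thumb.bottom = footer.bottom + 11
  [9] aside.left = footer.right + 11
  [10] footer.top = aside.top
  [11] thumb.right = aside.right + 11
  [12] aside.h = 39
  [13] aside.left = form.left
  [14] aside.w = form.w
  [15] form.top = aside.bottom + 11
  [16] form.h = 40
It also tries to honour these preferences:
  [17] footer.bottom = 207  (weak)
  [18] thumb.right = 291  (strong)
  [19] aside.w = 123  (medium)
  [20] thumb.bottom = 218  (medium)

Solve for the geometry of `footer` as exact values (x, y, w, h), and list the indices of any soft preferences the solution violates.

footer = (x=21, y=44, w=81, h=163)
violated soft preferences: 18

1. footer.x = 21  [footer.left = thumb.left + 11]
2. footer.y = 44  [footer.top = thumb.top + 11]
3. footer.h = 163  [thumb.bottom = footer.bottom + 11]
4. footer.w = 81  [aside.left = footer.right + 11]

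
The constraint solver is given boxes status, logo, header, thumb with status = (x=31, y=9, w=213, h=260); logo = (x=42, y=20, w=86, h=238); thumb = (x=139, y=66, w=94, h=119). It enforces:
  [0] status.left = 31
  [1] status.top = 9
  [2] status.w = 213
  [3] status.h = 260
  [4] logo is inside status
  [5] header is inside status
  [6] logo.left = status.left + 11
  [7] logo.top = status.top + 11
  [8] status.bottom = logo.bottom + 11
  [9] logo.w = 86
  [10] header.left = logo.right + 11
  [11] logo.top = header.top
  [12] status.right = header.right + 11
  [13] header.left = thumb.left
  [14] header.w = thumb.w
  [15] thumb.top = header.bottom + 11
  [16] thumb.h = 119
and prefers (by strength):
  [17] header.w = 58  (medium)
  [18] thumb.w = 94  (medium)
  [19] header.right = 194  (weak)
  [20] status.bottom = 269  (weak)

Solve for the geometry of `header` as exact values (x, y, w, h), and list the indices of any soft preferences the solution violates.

1. header.x = 139  [header.left = logo.right + 11]
2. header.y = 20  [logo.top = header.top]
3. header.w = 94  [status.right = header.right + 11]
4. header.h = 35  [thumb.top = header.bottom + 11]

header = (x=139, y=20, w=94, h=35)
violated soft preferences: 17, 19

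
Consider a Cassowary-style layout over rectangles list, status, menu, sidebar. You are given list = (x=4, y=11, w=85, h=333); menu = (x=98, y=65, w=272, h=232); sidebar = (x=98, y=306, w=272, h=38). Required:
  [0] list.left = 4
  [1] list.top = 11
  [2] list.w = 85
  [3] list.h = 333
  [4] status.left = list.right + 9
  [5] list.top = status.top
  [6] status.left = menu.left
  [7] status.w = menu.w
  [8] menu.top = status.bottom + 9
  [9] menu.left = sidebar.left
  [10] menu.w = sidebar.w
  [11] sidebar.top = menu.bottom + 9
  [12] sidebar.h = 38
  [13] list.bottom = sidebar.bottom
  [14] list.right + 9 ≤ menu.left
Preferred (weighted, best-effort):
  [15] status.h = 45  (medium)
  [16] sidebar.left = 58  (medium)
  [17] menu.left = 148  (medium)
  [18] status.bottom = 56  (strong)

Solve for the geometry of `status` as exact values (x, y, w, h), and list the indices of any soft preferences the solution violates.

1. status.x = 98  [status.left = list.right + 9]
2. status.y = 11  [list.top = status.top]
3. status.w = 272  [status.w = menu.w]
4. status.h = 45  [menu.top = status.bottom + 9]

status = (x=98, y=11, w=272, h=45)
violated soft preferences: 16, 17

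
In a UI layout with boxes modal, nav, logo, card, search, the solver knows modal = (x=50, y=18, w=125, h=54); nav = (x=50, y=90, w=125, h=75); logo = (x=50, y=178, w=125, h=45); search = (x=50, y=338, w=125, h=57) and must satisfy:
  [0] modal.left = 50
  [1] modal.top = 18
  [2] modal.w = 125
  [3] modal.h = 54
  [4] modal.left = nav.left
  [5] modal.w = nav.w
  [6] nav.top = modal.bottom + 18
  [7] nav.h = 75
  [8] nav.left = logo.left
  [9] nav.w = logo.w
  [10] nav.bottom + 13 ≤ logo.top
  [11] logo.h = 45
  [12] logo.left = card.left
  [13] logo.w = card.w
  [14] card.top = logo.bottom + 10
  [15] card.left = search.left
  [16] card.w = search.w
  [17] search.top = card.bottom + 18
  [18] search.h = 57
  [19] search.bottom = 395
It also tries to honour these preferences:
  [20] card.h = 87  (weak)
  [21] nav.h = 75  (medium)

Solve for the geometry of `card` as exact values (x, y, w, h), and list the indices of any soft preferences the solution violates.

card = (x=50, y=233, w=125, h=87)
violated soft preferences: none

1. card.x = 50  [logo.left = card.left]
2. card.w = 125  [logo.w = card.w]
3. card.y = 233  [card.top = logo.bottom + 10]
4. card.h = 87  [search.top = card.bottom + 18]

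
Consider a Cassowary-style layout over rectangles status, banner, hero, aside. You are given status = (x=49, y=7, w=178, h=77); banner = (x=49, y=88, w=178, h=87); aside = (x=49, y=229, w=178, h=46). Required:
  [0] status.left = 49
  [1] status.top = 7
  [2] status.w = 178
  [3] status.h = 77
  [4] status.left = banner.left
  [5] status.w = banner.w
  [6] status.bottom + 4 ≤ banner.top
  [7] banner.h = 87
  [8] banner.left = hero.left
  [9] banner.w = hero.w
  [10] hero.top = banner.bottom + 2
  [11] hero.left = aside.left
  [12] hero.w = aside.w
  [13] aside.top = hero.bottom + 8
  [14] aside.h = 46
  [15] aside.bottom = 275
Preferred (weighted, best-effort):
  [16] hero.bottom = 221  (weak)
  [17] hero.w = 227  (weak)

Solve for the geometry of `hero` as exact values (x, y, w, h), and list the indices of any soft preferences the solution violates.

hero = (x=49, y=177, w=178, h=44)
violated soft preferences: 17

1. hero.x = 49  [banner.left = hero.left]
2. hero.w = 178  [banner.w = hero.w]
3. hero.y = 177  [hero.top = banner.bottom + 2]
4. hero.h = 44  [aside.top = hero.bottom + 8]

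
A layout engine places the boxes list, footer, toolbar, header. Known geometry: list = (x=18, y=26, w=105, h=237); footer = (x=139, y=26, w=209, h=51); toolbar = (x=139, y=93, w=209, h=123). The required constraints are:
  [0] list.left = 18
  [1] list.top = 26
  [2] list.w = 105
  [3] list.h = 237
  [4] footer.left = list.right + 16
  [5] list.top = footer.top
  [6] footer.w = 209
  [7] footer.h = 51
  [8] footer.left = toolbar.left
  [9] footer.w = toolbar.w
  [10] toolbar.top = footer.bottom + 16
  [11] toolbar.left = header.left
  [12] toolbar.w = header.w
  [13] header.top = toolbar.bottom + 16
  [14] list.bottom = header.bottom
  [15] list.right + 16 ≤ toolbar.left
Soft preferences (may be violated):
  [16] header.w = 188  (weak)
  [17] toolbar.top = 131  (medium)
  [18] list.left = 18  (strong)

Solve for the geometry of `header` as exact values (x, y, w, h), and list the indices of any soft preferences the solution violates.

1. header.x = 139  [toolbar.left = header.left]
2. header.w = 209  [toolbar.w = header.w]
3. header.y = 232  [header.top = toolbar.bottom + 16]
4. header.h = 31  [list.bottom = header.bottom]

header = (x=139, y=232, w=209, h=31)
violated soft preferences: 16, 17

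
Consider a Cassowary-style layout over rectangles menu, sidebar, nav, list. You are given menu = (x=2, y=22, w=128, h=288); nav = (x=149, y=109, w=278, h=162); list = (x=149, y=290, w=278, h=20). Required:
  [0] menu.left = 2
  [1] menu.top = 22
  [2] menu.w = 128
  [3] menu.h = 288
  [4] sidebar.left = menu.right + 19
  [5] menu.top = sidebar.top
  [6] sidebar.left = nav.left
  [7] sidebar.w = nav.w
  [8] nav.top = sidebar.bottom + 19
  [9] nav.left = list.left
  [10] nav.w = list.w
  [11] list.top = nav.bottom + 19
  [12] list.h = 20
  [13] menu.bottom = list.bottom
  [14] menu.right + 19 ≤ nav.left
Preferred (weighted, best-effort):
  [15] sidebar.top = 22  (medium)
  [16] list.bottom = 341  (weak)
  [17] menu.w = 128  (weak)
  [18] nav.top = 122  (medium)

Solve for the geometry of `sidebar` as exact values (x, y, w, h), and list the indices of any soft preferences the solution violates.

1. sidebar.x = 149  [sidebar.left = menu.right + 19]
2. sidebar.y = 22  [menu.top = sidebar.top]
3. sidebar.w = 278  [sidebar.w = nav.w]
4. sidebar.h = 68  [nav.top = sidebar.bottom + 19]

sidebar = (x=149, y=22, w=278, h=68)
violated soft preferences: 16, 18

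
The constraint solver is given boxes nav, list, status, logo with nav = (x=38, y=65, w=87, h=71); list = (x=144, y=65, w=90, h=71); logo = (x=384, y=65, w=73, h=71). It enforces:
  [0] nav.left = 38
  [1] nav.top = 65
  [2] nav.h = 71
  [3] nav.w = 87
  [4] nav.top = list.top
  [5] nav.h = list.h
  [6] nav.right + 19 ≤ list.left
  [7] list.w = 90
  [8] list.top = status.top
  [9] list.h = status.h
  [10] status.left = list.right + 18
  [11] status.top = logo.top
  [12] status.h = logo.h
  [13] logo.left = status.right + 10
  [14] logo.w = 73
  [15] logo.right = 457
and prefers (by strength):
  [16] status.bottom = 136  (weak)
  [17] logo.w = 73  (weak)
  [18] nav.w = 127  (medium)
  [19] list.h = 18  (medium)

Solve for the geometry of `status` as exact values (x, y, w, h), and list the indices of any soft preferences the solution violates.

status = (x=252, y=65, w=122, h=71)
violated soft preferences: 18, 19

1. status.y = 65  [list.top = status.top]
2. status.h = 71  [list.h = status.h]
3. status.x = 252  [status.left = list.right + 18]
4. status.w = 122  [logo.left = status.right + 10]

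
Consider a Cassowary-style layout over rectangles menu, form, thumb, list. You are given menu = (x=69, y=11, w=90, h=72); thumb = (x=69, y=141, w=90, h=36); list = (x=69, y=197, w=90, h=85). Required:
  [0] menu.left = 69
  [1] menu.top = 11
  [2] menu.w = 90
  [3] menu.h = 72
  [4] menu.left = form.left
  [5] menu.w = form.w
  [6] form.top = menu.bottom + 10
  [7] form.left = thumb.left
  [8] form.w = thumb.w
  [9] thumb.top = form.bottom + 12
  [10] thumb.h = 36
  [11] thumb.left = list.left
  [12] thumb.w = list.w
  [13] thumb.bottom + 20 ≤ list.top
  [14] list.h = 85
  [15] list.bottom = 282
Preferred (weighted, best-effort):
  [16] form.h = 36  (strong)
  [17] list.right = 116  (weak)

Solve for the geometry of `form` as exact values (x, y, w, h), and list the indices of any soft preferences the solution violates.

form = (x=69, y=93, w=90, h=36)
violated soft preferences: 17

1. form.x = 69  [menu.left = form.left]
2. form.w = 90  [menu.w = form.w]
3. form.y = 93  [form.top = menu.bottom + 10]
4. form.h = 36  [thumb.top = form.bottom + 12]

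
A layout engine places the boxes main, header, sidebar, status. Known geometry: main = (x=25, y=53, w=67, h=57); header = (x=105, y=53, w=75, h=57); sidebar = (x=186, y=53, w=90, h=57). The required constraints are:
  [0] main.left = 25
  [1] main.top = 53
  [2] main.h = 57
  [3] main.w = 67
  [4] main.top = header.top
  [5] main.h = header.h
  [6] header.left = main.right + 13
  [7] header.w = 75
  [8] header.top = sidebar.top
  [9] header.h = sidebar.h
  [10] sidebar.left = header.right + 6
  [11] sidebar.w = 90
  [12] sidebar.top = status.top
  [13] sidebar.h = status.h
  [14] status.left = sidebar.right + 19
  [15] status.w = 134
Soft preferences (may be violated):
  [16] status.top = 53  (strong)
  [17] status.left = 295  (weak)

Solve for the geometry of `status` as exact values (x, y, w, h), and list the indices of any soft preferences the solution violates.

status = (x=295, y=53, w=134, h=57)
violated soft preferences: none

1. status.y = 53  [sidebar.top = status.top]
2. status.h = 57  [sidebar.h = status.h]
3. status.x = 295  [status.left = sidebar.right + 19]
4. status.w = 134  [status.w = 134]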